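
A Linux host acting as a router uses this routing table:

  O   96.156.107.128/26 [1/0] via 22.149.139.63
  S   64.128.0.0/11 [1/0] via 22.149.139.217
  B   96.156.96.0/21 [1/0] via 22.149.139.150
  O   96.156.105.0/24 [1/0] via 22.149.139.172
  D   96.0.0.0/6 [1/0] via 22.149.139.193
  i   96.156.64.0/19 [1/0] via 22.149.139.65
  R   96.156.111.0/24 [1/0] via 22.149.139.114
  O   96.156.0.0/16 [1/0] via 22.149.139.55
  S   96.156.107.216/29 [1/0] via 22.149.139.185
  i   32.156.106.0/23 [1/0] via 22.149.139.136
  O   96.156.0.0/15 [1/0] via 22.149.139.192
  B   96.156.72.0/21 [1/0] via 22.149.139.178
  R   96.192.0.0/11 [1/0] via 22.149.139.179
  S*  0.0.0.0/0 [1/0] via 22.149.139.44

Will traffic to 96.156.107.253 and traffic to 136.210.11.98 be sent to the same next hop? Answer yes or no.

96.156.107.253: longest match 96.156.0.0/16 -> 22.149.139.55
136.210.11.98: longest match 0.0.0.0/0 -> 22.149.139.44

no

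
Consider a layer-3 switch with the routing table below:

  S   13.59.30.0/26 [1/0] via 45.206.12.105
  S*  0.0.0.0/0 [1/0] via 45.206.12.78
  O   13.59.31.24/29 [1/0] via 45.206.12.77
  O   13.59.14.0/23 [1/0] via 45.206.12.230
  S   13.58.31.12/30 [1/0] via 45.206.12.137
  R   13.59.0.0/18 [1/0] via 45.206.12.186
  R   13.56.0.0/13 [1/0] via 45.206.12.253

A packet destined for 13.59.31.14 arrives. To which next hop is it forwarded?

45.206.12.186

Routes whose prefix contains 13.59.31.14:
  0.0.0.0/0 (default, matches everything) -> 45.206.12.78
  13.56.0.0/13 (13.56.0.0 - 13.63.255.255) -> 45.206.12.253
  13.59.0.0/18 (13.59.0.0 - 13.59.63.255) -> 45.206.12.186
More-specific entries that do NOT match:
  13.58.31.12/30 (13.58.31.12 - 13.58.31.15) does not contain 13.59.31.14
  13.59.31.24/29 (13.59.31.24 - 13.59.31.31) does not contain 13.59.31.14
  13.59.30.0/26 (13.59.30.0 - 13.59.30.63) does not contain 13.59.31.14
  13.59.14.0/23 (13.59.14.0 - 13.59.15.255) does not contain 13.59.31.14
Longest matching prefix is /18 -> next hop 45.206.12.186.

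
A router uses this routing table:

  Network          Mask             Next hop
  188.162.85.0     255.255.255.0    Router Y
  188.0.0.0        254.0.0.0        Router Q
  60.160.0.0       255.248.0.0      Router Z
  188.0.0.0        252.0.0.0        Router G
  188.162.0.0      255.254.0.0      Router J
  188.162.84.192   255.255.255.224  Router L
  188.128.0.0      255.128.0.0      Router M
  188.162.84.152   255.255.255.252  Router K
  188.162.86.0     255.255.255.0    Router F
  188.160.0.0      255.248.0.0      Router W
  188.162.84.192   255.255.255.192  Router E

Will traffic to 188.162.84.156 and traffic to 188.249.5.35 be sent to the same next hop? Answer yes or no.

188.162.84.156: longest match 188.162.0.0/15 -> Router J
188.249.5.35: longest match 188.128.0.0/9 -> Router M

no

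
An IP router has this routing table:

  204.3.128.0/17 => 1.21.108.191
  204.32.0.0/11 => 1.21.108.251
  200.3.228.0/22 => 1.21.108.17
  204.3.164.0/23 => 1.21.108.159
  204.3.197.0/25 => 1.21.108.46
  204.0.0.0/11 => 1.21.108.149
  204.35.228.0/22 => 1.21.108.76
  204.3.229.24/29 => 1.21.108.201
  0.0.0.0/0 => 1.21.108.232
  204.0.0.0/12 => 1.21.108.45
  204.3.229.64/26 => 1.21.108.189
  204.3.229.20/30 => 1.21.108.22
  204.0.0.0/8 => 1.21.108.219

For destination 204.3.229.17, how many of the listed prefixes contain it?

5

Prefixes containing 204.3.229.17:
  0.0.0.0/0 (default, matches everything)
  204.0.0.0/8 (204.0.0.0 - 204.255.255.255)
  204.0.0.0/11 (204.0.0.0 - 204.31.255.255)
  204.0.0.0/12 (204.0.0.0 - 204.15.255.255)
  204.3.128.0/17 (204.3.128.0 - 204.3.255.255)
Total matching entries: 5.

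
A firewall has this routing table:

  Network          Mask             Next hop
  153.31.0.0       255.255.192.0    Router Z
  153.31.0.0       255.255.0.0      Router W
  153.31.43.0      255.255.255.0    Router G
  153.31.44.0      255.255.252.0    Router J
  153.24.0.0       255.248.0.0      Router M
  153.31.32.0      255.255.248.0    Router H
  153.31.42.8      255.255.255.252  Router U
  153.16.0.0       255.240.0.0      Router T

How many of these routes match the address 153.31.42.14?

4

Prefixes containing 153.31.42.14:
  153.16.0.0/12 (153.16.0.0 - 153.31.255.255)
  153.24.0.0/13 (153.24.0.0 - 153.31.255.255)
  153.31.0.0/16 (153.31.0.0 - 153.31.255.255)
  153.31.0.0/18 (153.31.0.0 - 153.31.63.255)
Total matching entries: 4.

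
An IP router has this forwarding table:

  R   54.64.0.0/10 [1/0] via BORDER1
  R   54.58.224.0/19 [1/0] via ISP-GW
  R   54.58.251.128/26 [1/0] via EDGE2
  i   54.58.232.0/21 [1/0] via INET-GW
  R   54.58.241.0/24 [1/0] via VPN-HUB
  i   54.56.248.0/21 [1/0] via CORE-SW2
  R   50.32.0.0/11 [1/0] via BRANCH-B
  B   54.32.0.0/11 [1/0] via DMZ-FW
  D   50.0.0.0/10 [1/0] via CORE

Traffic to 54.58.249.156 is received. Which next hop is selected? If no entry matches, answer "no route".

ISP-GW

Routes whose prefix contains 54.58.249.156:
  54.32.0.0/11 (54.32.0.0 - 54.63.255.255) -> DMZ-FW
  54.58.224.0/19 (54.58.224.0 - 54.58.255.255) -> ISP-GW
More-specific entries that do NOT match:
  54.58.251.128/26 (54.58.251.128 - 54.58.251.191) does not contain 54.58.249.156
  54.58.241.0/24 (54.58.241.0 - 54.58.241.255) does not contain 54.58.249.156
  54.58.232.0/21 (54.58.232.0 - 54.58.239.255) does not contain 54.58.249.156
  54.56.248.0/21 (54.56.248.0 - 54.56.255.255) does not contain 54.58.249.156
Longest matching prefix is /19 -> next hop ISP-GW.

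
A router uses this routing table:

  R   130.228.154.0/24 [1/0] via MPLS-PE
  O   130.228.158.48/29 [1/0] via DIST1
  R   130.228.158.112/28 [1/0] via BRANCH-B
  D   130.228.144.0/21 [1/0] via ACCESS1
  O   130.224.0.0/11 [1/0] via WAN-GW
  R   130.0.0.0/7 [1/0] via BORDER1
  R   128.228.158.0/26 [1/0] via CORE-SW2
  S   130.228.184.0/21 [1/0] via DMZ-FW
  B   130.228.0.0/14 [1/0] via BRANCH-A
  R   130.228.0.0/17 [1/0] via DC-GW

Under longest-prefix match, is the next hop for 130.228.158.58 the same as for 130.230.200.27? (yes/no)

130.228.158.58: longest match 130.228.0.0/14 -> BRANCH-A
130.230.200.27: longest match 130.228.0.0/14 -> BRANCH-A

yes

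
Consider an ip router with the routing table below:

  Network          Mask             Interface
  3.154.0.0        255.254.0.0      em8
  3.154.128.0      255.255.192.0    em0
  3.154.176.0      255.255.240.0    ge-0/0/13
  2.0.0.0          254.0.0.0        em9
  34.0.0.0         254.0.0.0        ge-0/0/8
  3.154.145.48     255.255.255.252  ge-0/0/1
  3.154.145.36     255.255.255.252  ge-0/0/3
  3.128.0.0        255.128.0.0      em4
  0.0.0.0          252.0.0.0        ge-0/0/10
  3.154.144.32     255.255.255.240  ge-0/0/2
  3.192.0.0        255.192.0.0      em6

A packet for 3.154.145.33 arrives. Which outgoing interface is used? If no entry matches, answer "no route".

Routes whose prefix contains 3.154.145.33:
  0.0.0.0/6 (0.0.0.0 - 3.255.255.255) -> ge-0/0/10
  2.0.0.0/7 (2.0.0.0 - 3.255.255.255) -> em9
  3.128.0.0/9 (3.128.0.0 - 3.255.255.255) -> em4
  3.154.0.0/15 (3.154.0.0 - 3.155.255.255) -> em8
  3.154.128.0/18 (3.154.128.0 - 3.154.191.255) -> em0
More-specific entries that do NOT match:
  3.154.145.48/30 (3.154.145.48 - 3.154.145.51) does not contain 3.154.145.33
  3.154.145.36/30 (3.154.145.36 - 3.154.145.39) does not contain 3.154.145.33
  3.154.144.32/28 (3.154.144.32 - 3.154.144.47) does not contain 3.154.145.33
  3.154.176.0/20 (3.154.176.0 - 3.154.191.255) does not contain 3.154.145.33
Longest matching prefix is /18 -> interface em0.

em0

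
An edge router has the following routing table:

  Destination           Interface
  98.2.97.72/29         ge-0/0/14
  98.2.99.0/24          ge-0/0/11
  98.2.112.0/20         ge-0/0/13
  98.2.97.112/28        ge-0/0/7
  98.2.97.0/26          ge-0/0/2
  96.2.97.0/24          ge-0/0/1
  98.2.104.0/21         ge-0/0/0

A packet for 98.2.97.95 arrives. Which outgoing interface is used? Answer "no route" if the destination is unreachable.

no route

No entry's prefix contains 98.2.97.95; there is no default route.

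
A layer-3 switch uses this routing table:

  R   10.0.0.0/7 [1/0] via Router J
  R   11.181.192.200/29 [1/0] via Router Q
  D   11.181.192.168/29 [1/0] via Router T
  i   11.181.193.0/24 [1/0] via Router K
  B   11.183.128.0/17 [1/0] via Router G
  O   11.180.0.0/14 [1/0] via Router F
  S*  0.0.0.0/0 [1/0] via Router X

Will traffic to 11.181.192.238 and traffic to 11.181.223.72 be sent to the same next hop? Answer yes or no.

yes

11.181.192.238: longest match 11.180.0.0/14 -> Router F
11.181.223.72: longest match 11.180.0.0/14 -> Router F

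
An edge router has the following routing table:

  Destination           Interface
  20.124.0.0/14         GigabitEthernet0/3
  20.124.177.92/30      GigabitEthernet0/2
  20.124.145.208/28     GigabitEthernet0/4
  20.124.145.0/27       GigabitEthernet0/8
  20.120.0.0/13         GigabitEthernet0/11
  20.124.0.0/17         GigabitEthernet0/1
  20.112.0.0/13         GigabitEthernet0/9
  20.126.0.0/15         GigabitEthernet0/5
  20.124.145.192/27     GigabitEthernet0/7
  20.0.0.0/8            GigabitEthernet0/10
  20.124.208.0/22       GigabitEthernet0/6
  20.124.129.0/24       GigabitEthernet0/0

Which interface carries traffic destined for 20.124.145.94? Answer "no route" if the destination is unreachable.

Routes whose prefix contains 20.124.145.94:
  20.0.0.0/8 (20.0.0.0 - 20.255.255.255) -> GigabitEthernet0/10
  20.120.0.0/13 (20.120.0.0 - 20.127.255.255) -> GigabitEthernet0/11
  20.124.0.0/14 (20.124.0.0 - 20.127.255.255) -> GigabitEthernet0/3
More-specific entries that do NOT match:
  20.124.177.92/30 (20.124.177.92 - 20.124.177.95) does not contain 20.124.145.94
  20.124.145.208/28 (20.124.145.208 - 20.124.145.223) does not contain 20.124.145.94
  20.124.145.0/27 (20.124.145.0 - 20.124.145.31) does not contain 20.124.145.94
  20.124.145.192/27 (20.124.145.192 - 20.124.145.223) does not contain 20.124.145.94
  20.124.129.0/24 (20.124.129.0 - 20.124.129.255) does not contain 20.124.145.94
  20.124.208.0/22 (20.124.208.0 - 20.124.211.255) does not contain 20.124.145.94
  20.124.0.0/17 (20.124.0.0 - 20.124.127.255) does not contain 20.124.145.94
  20.126.0.0/15 (20.126.0.0 - 20.127.255.255) does not contain 20.124.145.94
Longest matching prefix is /14 -> interface GigabitEthernet0/3.

GigabitEthernet0/3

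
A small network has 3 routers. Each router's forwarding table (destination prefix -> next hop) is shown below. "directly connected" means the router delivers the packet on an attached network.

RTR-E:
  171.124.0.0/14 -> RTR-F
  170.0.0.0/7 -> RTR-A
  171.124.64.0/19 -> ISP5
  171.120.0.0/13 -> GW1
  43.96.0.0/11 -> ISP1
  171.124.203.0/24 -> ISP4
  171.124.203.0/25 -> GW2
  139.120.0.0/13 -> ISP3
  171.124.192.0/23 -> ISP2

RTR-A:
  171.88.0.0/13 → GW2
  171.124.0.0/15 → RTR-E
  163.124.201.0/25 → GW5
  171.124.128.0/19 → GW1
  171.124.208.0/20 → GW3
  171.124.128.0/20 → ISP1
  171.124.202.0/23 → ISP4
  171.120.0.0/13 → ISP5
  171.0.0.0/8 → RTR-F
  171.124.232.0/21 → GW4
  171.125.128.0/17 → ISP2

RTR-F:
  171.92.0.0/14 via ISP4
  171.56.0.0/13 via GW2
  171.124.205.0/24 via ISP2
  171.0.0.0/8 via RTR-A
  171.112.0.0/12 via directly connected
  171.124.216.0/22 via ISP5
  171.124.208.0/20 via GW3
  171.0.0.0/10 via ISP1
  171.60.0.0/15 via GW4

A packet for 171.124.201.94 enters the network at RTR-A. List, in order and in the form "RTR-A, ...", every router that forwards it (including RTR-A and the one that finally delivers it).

RTR-A, RTR-E, RTR-F

At RTR-A: longest match for 171.124.201.94 is 171.124.0.0/15 -> RTR-E
At RTR-E: longest match for 171.124.201.94 is 171.124.0.0/14 -> RTR-F
At RTR-F: longest match for 171.124.201.94 is 171.112.0.0/12 -> directly connected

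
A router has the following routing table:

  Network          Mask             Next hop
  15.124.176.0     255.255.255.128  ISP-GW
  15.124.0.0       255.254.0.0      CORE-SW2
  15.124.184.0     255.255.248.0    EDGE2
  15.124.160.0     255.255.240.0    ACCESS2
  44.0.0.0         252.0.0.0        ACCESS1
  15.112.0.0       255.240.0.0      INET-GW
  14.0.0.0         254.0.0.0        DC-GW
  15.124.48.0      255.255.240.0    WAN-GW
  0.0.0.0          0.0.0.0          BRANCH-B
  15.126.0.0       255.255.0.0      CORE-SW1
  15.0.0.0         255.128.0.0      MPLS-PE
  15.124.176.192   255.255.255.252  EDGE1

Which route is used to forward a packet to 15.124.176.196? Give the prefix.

15.124.0.0/15

Entries matching 15.124.176.196:
  0.0.0.0/0 (default, matches everything)
  14.0.0.0/7 (14.0.0.0 - 15.255.255.255)
  15.0.0.0/9 (15.0.0.0 - 15.127.255.255)
  15.112.0.0/12 (15.112.0.0 - 15.127.255.255)
  15.124.0.0/15 (15.124.0.0 - 15.125.255.255)
Most specific is 15.124.0.0/15.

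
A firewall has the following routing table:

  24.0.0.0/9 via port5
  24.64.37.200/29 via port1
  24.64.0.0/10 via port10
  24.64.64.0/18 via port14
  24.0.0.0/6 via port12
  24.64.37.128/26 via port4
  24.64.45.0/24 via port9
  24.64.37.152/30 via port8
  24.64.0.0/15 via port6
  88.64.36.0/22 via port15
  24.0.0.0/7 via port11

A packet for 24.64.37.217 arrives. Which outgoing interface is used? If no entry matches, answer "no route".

port6

Routes whose prefix contains 24.64.37.217:
  24.0.0.0/6 (24.0.0.0 - 27.255.255.255) -> port12
  24.0.0.0/7 (24.0.0.0 - 25.255.255.255) -> port11
  24.0.0.0/9 (24.0.0.0 - 24.127.255.255) -> port5
  24.64.0.0/10 (24.64.0.0 - 24.127.255.255) -> port10
  24.64.0.0/15 (24.64.0.0 - 24.65.255.255) -> port6
More-specific entries that do NOT match:
  24.64.37.152/30 (24.64.37.152 - 24.64.37.155) does not contain 24.64.37.217
  24.64.37.200/29 (24.64.37.200 - 24.64.37.207) does not contain 24.64.37.217
  24.64.37.128/26 (24.64.37.128 - 24.64.37.191) does not contain 24.64.37.217
  24.64.45.0/24 (24.64.45.0 - 24.64.45.255) does not contain 24.64.37.217
  88.64.36.0/22 (88.64.36.0 - 88.64.39.255) does not contain 24.64.37.217
  24.64.64.0/18 (24.64.64.0 - 24.64.127.255) does not contain 24.64.37.217
Longest matching prefix is /15 -> interface port6.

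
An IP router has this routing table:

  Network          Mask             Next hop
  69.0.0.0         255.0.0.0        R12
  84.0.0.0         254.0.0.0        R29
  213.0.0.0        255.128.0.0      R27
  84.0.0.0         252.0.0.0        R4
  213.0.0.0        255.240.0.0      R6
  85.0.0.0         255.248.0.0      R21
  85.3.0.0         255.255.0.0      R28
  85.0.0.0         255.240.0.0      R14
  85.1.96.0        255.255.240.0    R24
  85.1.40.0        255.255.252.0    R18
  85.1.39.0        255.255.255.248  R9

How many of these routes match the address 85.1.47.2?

Prefixes containing 85.1.47.2:
  84.0.0.0/6 (84.0.0.0 - 87.255.255.255)
  84.0.0.0/7 (84.0.0.0 - 85.255.255.255)
  85.0.0.0/12 (85.0.0.0 - 85.15.255.255)
  85.0.0.0/13 (85.0.0.0 - 85.7.255.255)
Total matching entries: 4.

4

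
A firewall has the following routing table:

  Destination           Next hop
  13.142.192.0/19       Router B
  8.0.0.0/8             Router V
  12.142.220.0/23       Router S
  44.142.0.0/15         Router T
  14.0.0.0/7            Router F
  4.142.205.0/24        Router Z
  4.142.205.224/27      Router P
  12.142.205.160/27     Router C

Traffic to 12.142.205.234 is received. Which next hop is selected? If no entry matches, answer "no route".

no route

No entry's prefix contains 12.142.205.234; there is no default route.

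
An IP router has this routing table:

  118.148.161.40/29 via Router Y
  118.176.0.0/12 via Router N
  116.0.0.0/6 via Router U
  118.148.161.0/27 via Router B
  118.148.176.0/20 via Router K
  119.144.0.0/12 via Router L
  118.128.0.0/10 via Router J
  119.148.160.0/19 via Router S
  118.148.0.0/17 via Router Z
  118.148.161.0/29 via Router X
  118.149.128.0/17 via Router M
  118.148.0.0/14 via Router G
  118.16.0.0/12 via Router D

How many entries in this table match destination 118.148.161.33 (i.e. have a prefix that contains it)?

3

Prefixes containing 118.148.161.33:
  116.0.0.0/6 (116.0.0.0 - 119.255.255.255)
  118.128.0.0/10 (118.128.0.0 - 118.191.255.255)
  118.148.0.0/14 (118.148.0.0 - 118.151.255.255)
Total matching entries: 3.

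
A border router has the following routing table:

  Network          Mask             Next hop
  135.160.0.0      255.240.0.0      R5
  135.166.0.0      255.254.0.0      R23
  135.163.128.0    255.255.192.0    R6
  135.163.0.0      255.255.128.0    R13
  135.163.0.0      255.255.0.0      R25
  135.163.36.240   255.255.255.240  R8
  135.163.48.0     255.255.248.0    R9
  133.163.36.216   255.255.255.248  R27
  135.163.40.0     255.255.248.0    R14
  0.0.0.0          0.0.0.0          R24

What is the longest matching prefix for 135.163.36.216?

135.163.0.0/17

Entries matching 135.163.36.216:
  0.0.0.0/0 (default, matches everything)
  135.160.0.0/12 (135.160.0.0 - 135.175.255.255)
  135.163.0.0/16 (135.163.0.0 - 135.163.255.255)
  135.163.0.0/17 (135.163.0.0 - 135.163.127.255)
Most specific is 135.163.0.0/17.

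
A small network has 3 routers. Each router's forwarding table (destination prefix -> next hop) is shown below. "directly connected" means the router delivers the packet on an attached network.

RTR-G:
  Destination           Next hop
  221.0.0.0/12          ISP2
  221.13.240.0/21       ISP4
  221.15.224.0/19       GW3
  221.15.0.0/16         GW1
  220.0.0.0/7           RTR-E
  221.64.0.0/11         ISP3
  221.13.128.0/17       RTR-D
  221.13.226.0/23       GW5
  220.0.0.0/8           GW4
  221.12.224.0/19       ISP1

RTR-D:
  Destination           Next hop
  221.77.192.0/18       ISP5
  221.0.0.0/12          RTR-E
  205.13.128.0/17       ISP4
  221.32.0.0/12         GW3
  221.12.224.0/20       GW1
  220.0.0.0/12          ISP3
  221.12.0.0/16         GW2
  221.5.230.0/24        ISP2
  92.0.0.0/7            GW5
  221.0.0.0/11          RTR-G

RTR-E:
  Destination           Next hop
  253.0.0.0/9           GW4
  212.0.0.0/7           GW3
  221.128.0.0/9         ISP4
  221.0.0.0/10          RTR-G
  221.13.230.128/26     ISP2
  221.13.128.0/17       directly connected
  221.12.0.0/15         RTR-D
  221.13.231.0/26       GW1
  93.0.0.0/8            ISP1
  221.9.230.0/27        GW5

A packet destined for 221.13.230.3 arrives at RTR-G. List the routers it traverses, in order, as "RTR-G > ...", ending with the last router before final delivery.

At RTR-G: longest match for 221.13.230.3 is 221.13.128.0/17 -> RTR-D
At RTR-D: longest match for 221.13.230.3 is 221.0.0.0/12 -> RTR-E
At RTR-E: longest match for 221.13.230.3 is 221.13.128.0/17 -> directly connected

RTR-G > RTR-D > RTR-E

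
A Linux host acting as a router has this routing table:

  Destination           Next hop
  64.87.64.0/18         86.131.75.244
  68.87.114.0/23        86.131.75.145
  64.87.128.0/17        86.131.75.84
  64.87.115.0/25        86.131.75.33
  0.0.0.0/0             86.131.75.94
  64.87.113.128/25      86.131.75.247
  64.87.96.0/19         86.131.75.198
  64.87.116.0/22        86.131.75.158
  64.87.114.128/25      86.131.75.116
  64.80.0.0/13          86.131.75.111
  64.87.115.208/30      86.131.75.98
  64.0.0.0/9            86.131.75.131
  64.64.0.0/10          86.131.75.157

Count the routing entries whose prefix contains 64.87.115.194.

Prefixes containing 64.87.115.194:
  0.0.0.0/0 (default, matches everything)
  64.0.0.0/9 (64.0.0.0 - 64.127.255.255)
  64.64.0.0/10 (64.64.0.0 - 64.127.255.255)
  64.80.0.0/13 (64.80.0.0 - 64.87.255.255)
  64.87.64.0/18 (64.87.64.0 - 64.87.127.255)
  64.87.96.0/19 (64.87.96.0 - 64.87.127.255)
Total matching entries: 6.

6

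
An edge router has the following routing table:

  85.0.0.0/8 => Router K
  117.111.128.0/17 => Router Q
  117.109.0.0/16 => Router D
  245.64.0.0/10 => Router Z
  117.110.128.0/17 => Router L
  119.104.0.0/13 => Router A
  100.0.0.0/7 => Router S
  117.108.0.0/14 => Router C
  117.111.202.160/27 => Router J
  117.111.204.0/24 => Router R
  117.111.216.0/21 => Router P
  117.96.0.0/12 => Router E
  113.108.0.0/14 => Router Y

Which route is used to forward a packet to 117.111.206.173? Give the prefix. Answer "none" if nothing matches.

117.111.128.0/17

Entries matching 117.111.206.173:
  117.96.0.0/12 (117.96.0.0 - 117.111.255.255)
  117.108.0.0/14 (117.108.0.0 - 117.111.255.255)
  117.111.128.0/17 (117.111.128.0 - 117.111.255.255)
Most specific is 117.111.128.0/17.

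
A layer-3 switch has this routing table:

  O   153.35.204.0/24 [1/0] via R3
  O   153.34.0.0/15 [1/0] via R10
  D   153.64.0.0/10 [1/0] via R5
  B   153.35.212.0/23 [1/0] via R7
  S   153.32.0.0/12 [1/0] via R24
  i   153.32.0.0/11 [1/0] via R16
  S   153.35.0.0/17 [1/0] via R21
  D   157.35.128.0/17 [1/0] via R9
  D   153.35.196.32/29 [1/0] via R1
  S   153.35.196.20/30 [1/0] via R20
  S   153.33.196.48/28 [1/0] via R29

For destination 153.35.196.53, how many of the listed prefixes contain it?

Prefixes containing 153.35.196.53:
  153.32.0.0/11 (153.32.0.0 - 153.63.255.255)
  153.32.0.0/12 (153.32.0.0 - 153.47.255.255)
  153.34.0.0/15 (153.34.0.0 - 153.35.255.255)
Total matching entries: 3.

3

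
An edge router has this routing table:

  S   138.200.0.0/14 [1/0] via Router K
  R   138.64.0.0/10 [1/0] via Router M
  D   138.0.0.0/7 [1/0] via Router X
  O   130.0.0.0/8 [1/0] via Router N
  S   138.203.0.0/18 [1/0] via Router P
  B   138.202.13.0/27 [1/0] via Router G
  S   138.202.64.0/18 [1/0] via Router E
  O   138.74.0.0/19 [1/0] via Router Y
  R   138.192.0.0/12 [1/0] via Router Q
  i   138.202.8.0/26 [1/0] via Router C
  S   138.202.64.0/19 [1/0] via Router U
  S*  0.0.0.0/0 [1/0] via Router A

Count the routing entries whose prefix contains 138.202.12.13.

Prefixes containing 138.202.12.13:
  0.0.0.0/0 (default, matches everything)
  138.0.0.0/7 (138.0.0.0 - 139.255.255.255)
  138.192.0.0/12 (138.192.0.0 - 138.207.255.255)
  138.200.0.0/14 (138.200.0.0 - 138.203.255.255)
Total matching entries: 4.

4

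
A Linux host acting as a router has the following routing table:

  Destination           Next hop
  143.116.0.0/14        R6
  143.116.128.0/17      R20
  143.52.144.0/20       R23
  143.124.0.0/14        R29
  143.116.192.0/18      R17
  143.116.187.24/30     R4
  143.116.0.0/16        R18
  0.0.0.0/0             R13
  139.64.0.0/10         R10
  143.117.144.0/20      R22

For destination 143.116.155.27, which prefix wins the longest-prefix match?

Entries matching 143.116.155.27:
  0.0.0.0/0 (default, matches everything)
  143.116.0.0/14 (143.116.0.0 - 143.119.255.255)
  143.116.0.0/16 (143.116.0.0 - 143.116.255.255)
  143.116.128.0/17 (143.116.128.0 - 143.116.255.255)
Most specific is 143.116.128.0/17.

143.116.128.0/17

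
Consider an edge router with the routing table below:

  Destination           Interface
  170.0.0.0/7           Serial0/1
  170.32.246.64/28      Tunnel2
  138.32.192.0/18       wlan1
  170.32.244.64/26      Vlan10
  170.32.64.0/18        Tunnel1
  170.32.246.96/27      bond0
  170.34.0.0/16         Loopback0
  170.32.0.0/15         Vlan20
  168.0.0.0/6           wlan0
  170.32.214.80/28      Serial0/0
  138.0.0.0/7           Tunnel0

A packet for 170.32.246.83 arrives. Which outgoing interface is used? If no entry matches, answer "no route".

Routes whose prefix contains 170.32.246.83:
  168.0.0.0/6 (168.0.0.0 - 171.255.255.255) -> wlan0
  170.0.0.0/7 (170.0.0.0 - 171.255.255.255) -> Serial0/1
  170.32.0.0/15 (170.32.0.0 - 170.33.255.255) -> Vlan20
More-specific entries that do NOT match:
  170.32.246.64/28 (170.32.246.64 - 170.32.246.79) does not contain 170.32.246.83
  170.32.214.80/28 (170.32.214.80 - 170.32.214.95) does not contain 170.32.246.83
  170.32.246.96/27 (170.32.246.96 - 170.32.246.127) does not contain 170.32.246.83
  170.32.244.64/26 (170.32.244.64 - 170.32.244.127) does not contain 170.32.246.83
  138.32.192.0/18 (138.32.192.0 - 138.32.255.255) does not contain 170.32.246.83
  170.32.64.0/18 (170.32.64.0 - 170.32.127.255) does not contain 170.32.246.83
  170.34.0.0/16 (170.34.0.0 - 170.34.255.255) does not contain 170.32.246.83
Longest matching prefix is /15 -> interface Vlan20.

Vlan20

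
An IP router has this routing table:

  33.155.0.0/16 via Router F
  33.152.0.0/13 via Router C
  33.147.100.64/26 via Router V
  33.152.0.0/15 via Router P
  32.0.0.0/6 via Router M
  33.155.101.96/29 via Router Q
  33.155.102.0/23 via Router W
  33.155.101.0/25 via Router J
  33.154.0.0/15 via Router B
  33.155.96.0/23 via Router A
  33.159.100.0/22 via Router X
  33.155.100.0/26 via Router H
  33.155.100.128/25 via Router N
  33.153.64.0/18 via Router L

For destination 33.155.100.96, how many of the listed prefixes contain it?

Prefixes containing 33.155.100.96:
  32.0.0.0/6 (32.0.0.0 - 35.255.255.255)
  33.152.0.0/13 (33.152.0.0 - 33.159.255.255)
  33.154.0.0/15 (33.154.0.0 - 33.155.255.255)
  33.155.0.0/16 (33.155.0.0 - 33.155.255.255)
Total matching entries: 4.

4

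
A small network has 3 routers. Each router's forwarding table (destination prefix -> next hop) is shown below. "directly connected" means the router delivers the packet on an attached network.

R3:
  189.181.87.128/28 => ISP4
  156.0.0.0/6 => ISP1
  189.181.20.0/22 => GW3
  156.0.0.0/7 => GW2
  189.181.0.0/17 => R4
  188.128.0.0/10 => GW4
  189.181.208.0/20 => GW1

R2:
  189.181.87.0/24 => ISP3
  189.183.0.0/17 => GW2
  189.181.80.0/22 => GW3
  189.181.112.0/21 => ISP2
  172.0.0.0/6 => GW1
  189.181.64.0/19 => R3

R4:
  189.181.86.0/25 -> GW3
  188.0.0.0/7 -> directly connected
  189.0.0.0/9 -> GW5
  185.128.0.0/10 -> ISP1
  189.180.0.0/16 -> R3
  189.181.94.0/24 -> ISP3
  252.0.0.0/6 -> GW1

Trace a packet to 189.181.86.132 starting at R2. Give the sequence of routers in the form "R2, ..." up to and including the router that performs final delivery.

R2, R3, R4

At R2: longest match for 189.181.86.132 is 189.181.64.0/19 -> R3
At R3: longest match for 189.181.86.132 is 189.181.0.0/17 -> R4
At R4: longest match for 189.181.86.132 is 188.0.0.0/7 -> directly connected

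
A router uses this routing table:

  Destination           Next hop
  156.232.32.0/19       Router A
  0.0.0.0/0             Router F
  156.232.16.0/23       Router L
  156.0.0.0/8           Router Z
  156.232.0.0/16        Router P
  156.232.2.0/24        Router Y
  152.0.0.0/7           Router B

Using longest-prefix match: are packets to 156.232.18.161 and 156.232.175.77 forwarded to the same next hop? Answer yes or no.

156.232.18.161: longest match 156.232.0.0/16 -> Router P
156.232.175.77: longest match 156.232.0.0/16 -> Router P

yes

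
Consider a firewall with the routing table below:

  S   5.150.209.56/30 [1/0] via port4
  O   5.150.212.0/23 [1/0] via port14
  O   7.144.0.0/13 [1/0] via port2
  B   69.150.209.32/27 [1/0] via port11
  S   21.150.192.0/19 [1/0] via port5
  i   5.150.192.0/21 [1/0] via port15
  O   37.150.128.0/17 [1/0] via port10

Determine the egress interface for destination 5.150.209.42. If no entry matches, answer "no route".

No entry's prefix contains 5.150.209.42; there is no default route.

no route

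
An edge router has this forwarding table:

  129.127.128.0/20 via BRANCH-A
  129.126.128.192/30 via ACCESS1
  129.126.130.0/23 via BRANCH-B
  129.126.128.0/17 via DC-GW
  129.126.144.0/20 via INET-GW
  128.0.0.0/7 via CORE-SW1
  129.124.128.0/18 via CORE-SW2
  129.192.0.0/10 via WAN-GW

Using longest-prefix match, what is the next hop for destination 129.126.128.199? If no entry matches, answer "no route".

DC-GW

Routes whose prefix contains 129.126.128.199:
  128.0.0.0/7 (128.0.0.0 - 129.255.255.255) -> CORE-SW1
  129.126.128.0/17 (129.126.128.0 - 129.126.255.255) -> DC-GW
More-specific entries that do NOT match:
  129.126.128.192/30 (129.126.128.192 - 129.126.128.195) does not contain 129.126.128.199
  129.126.130.0/23 (129.126.130.0 - 129.126.131.255) does not contain 129.126.128.199
  129.127.128.0/20 (129.127.128.0 - 129.127.143.255) does not contain 129.126.128.199
  129.126.144.0/20 (129.126.144.0 - 129.126.159.255) does not contain 129.126.128.199
  129.124.128.0/18 (129.124.128.0 - 129.124.191.255) does not contain 129.126.128.199
Longest matching prefix is /17 -> next hop DC-GW.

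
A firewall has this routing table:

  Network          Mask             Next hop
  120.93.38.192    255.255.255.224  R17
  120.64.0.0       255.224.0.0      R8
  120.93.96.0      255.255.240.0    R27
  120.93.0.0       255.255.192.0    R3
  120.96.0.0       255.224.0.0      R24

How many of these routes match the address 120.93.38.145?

2

Prefixes containing 120.93.38.145:
  120.64.0.0/11 (120.64.0.0 - 120.95.255.255)
  120.93.0.0/18 (120.93.0.0 - 120.93.63.255)
Total matching entries: 2.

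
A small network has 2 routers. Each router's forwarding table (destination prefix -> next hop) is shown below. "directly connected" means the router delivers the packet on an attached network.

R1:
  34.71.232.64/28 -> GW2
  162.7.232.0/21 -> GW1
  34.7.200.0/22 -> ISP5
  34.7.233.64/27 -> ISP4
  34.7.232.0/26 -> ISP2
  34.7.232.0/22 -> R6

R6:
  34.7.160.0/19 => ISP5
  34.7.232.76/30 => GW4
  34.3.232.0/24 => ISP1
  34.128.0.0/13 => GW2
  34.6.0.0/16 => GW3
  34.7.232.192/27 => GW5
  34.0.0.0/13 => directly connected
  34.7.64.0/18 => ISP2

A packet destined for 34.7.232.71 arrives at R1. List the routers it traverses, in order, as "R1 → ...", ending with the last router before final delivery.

At R1: longest match for 34.7.232.71 is 34.7.232.0/22 -> R6
At R6: longest match for 34.7.232.71 is 34.0.0.0/13 -> directly connected

R1 → R6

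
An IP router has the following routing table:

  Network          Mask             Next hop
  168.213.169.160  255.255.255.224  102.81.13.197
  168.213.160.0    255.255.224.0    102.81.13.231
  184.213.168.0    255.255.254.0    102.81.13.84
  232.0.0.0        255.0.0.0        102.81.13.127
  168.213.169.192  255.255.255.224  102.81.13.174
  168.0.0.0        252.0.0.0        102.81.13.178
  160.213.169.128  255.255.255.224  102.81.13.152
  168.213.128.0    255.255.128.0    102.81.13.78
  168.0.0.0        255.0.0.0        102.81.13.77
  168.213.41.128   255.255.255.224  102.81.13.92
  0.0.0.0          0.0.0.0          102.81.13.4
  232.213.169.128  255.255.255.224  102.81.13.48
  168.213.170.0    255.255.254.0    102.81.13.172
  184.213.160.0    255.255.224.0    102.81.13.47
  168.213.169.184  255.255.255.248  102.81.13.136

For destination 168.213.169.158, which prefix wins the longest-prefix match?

168.213.160.0/19

Entries matching 168.213.169.158:
  0.0.0.0/0 (default, matches everything)
  168.0.0.0/6 (168.0.0.0 - 171.255.255.255)
  168.0.0.0/8 (168.0.0.0 - 168.255.255.255)
  168.213.128.0/17 (168.213.128.0 - 168.213.255.255)
  168.213.160.0/19 (168.213.160.0 - 168.213.191.255)
Most specific is 168.213.160.0/19.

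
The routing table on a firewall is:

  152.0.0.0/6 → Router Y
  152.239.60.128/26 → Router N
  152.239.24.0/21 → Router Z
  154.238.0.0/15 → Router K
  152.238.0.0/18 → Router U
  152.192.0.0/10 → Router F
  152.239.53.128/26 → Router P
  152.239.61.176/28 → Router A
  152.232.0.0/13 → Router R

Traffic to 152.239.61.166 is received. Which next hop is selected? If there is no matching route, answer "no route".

Routes whose prefix contains 152.239.61.166:
  152.0.0.0/6 (152.0.0.0 - 155.255.255.255) -> Router Y
  152.192.0.0/10 (152.192.0.0 - 152.255.255.255) -> Router F
  152.232.0.0/13 (152.232.0.0 - 152.239.255.255) -> Router R
More-specific entries that do NOT match:
  152.239.61.176/28 (152.239.61.176 - 152.239.61.191) does not contain 152.239.61.166
  152.239.60.128/26 (152.239.60.128 - 152.239.60.191) does not contain 152.239.61.166
  152.239.53.128/26 (152.239.53.128 - 152.239.53.191) does not contain 152.239.61.166
  152.239.24.0/21 (152.239.24.0 - 152.239.31.255) does not contain 152.239.61.166
  152.238.0.0/18 (152.238.0.0 - 152.238.63.255) does not contain 152.239.61.166
  154.238.0.0/15 (154.238.0.0 - 154.239.255.255) does not contain 152.239.61.166
Longest matching prefix is /13 -> next hop Router R.

Router R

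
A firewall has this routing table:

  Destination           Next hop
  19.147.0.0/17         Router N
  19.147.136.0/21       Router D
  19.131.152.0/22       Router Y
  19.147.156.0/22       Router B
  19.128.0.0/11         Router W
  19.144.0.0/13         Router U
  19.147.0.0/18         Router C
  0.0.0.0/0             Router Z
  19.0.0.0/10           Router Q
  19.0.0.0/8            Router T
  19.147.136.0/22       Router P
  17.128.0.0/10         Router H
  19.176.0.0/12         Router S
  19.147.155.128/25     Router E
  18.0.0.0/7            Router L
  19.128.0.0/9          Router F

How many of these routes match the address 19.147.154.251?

Prefixes containing 19.147.154.251:
  0.0.0.0/0 (default, matches everything)
  18.0.0.0/7 (18.0.0.0 - 19.255.255.255)
  19.0.0.0/8 (19.0.0.0 - 19.255.255.255)
  19.128.0.0/9 (19.128.0.0 - 19.255.255.255)
  19.128.0.0/11 (19.128.0.0 - 19.159.255.255)
  19.144.0.0/13 (19.144.0.0 - 19.151.255.255)
Total matching entries: 6.

6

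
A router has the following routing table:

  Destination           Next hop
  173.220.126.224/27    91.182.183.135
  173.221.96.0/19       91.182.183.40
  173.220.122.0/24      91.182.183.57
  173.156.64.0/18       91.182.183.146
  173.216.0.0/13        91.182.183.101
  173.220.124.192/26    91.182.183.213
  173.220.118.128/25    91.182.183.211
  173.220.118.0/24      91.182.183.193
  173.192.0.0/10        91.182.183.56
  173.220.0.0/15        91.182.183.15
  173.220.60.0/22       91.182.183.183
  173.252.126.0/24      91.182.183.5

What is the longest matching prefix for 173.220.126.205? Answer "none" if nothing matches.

Entries matching 173.220.126.205:
  173.192.0.0/10 (173.192.0.0 - 173.255.255.255)
  173.216.0.0/13 (173.216.0.0 - 173.223.255.255)
  173.220.0.0/15 (173.220.0.0 - 173.221.255.255)
Most specific is 173.220.0.0/15.

173.220.0.0/15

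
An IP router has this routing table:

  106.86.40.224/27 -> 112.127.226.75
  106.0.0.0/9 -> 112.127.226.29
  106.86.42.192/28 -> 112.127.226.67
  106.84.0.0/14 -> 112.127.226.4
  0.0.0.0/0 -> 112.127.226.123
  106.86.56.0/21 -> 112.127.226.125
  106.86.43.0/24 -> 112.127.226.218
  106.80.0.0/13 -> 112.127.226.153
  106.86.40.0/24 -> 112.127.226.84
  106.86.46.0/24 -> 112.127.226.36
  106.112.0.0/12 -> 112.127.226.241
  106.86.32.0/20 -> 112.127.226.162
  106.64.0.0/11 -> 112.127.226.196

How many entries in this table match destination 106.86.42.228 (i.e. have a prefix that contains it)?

6

Prefixes containing 106.86.42.228:
  0.0.0.0/0 (default, matches everything)
  106.0.0.0/9 (106.0.0.0 - 106.127.255.255)
  106.64.0.0/11 (106.64.0.0 - 106.95.255.255)
  106.80.0.0/13 (106.80.0.0 - 106.87.255.255)
  106.84.0.0/14 (106.84.0.0 - 106.87.255.255)
  106.86.32.0/20 (106.86.32.0 - 106.86.47.255)
Total matching entries: 6.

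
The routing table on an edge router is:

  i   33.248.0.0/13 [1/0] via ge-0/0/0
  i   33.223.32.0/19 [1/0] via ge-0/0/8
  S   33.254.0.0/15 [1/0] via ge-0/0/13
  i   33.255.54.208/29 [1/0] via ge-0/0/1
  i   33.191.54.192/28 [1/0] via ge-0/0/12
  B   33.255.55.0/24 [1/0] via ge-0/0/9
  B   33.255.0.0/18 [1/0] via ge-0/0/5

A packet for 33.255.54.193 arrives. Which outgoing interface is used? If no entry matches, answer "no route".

Routes whose prefix contains 33.255.54.193:
  33.248.0.0/13 (33.248.0.0 - 33.255.255.255) -> ge-0/0/0
  33.254.0.0/15 (33.254.0.0 - 33.255.255.255) -> ge-0/0/13
  33.255.0.0/18 (33.255.0.0 - 33.255.63.255) -> ge-0/0/5
More-specific entries that do NOT match:
  33.255.54.208/29 (33.255.54.208 - 33.255.54.215) does not contain 33.255.54.193
  33.191.54.192/28 (33.191.54.192 - 33.191.54.207) does not contain 33.255.54.193
  33.255.55.0/24 (33.255.55.0 - 33.255.55.255) does not contain 33.255.54.193
  33.223.32.0/19 (33.223.32.0 - 33.223.63.255) does not contain 33.255.54.193
Longest matching prefix is /18 -> interface ge-0/0/5.

ge-0/0/5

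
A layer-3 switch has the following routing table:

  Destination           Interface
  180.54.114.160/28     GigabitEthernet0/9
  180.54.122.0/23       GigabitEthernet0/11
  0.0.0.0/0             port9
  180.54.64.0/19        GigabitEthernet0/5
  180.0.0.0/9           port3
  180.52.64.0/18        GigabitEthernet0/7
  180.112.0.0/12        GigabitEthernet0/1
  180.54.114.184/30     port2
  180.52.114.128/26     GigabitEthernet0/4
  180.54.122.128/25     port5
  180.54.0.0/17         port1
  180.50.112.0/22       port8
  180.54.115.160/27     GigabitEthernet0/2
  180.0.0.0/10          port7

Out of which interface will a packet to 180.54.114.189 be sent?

port1

Routes whose prefix contains 180.54.114.189:
  0.0.0.0/0 (default, matches everything) -> port9
  180.0.0.0/9 (180.0.0.0 - 180.127.255.255) -> port3
  180.0.0.0/10 (180.0.0.0 - 180.63.255.255) -> port7
  180.54.0.0/17 (180.54.0.0 - 180.54.127.255) -> port1
More-specific entries that do NOT match:
  180.54.114.184/30 (180.54.114.184 - 180.54.114.187) does not contain 180.54.114.189
  180.54.114.160/28 (180.54.114.160 - 180.54.114.175) does not contain 180.54.114.189
  180.54.115.160/27 (180.54.115.160 - 180.54.115.191) does not contain 180.54.114.189
  180.52.114.128/26 (180.52.114.128 - 180.52.114.191) does not contain 180.54.114.189
  180.54.122.128/25 (180.54.122.128 - 180.54.122.255) does not contain 180.54.114.189
  180.54.122.0/23 (180.54.122.0 - 180.54.123.255) does not contain 180.54.114.189
  180.50.112.0/22 (180.50.112.0 - 180.50.115.255) does not contain 180.54.114.189
  180.54.64.0/19 (180.54.64.0 - 180.54.95.255) does not contain 180.54.114.189
  180.52.64.0/18 (180.52.64.0 - 180.52.127.255) does not contain 180.54.114.189
Longest matching prefix is /17 -> interface port1.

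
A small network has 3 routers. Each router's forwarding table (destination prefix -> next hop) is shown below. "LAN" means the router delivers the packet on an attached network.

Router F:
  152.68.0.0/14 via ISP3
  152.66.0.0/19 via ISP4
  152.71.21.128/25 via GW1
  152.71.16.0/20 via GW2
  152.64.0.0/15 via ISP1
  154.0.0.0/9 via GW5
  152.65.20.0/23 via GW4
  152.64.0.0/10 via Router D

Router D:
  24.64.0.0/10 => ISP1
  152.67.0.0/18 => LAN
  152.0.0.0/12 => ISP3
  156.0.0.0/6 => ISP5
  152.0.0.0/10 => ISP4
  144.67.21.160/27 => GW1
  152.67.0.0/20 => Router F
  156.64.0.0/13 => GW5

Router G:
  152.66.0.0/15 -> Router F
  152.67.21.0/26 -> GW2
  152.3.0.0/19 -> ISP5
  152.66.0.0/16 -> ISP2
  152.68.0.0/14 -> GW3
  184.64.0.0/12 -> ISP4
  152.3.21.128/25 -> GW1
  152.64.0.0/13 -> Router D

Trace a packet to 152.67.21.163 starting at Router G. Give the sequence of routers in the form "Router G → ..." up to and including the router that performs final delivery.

Router G → Router F → Router D

At Router G: longest match for 152.67.21.163 is 152.66.0.0/15 -> Router F
At Router F: longest match for 152.67.21.163 is 152.64.0.0/10 -> Router D
At Router D: longest match for 152.67.21.163 is 152.67.0.0/18 -> LAN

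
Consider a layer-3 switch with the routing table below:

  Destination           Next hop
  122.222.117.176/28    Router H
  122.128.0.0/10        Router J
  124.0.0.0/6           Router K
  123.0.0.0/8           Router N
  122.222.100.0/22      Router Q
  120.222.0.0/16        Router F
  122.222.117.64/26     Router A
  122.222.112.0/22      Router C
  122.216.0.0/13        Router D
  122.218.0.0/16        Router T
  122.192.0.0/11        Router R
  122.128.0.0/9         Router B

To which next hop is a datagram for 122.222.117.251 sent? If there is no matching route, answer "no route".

Routes whose prefix contains 122.222.117.251:
  122.128.0.0/9 (122.128.0.0 - 122.255.255.255) -> Router B
  122.192.0.0/11 (122.192.0.0 - 122.223.255.255) -> Router R
  122.216.0.0/13 (122.216.0.0 - 122.223.255.255) -> Router D
More-specific entries that do NOT match:
  122.222.117.176/28 (122.222.117.176 - 122.222.117.191) does not contain 122.222.117.251
  122.222.117.64/26 (122.222.117.64 - 122.222.117.127) does not contain 122.222.117.251
  122.222.100.0/22 (122.222.100.0 - 122.222.103.255) does not contain 122.222.117.251
  122.222.112.0/22 (122.222.112.0 - 122.222.115.255) does not contain 122.222.117.251
  120.222.0.0/16 (120.222.0.0 - 120.222.255.255) does not contain 122.222.117.251
  122.218.0.0/16 (122.218.0.0 - 122.218.255.255) does not contain 122.222.117.251
Longest matching prefix is /13 -> next hop Router D.

Router D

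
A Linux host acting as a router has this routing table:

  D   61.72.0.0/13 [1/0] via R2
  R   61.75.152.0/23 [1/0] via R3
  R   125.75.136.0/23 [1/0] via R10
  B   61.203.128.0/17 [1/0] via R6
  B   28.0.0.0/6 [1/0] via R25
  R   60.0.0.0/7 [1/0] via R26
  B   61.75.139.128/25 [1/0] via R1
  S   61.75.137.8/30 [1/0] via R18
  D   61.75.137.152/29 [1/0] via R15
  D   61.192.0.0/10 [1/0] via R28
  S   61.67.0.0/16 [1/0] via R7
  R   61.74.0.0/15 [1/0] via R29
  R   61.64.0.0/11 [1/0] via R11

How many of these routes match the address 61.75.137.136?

4

Prefixes containing 61.75.137.136:
  60.0.0.0/7 (60.0.0.0 - 61.255.255.255)
  61.64.0.0/11 (61.64.0.0 - 61.95.255.255)
  61.72.0.0/13 (61.72.0.0 - 61.79.255.255)
  61.74.0.0/15 (61.74.0.0 - 61.75.255.255)
Total matching entries: 4.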